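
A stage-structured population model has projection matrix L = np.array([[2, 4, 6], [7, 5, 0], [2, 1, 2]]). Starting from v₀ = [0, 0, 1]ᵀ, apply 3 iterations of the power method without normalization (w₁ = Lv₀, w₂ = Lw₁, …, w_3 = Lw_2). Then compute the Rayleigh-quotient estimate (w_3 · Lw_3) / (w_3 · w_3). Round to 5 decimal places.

w1 = Lv₀ = (2·0 + 4·0 + 6·1; 7·0 + 5·0 + 0·1; 2·0 + 1·0 + 2·1) = (6, 0, 2)
w2 = Lw1 = (2·6 + 4·0 + 6·2; 7·6 + 5·0 + 0·2; 2·6 + 1·0 + 2·2) = (24, 42, 16)
w3 = Lw2 = (312, 378, 122)
Lw3 = (2868, 4074, 1246)
w3·Lw3 = 312·2868 + 378·4074 + 122·1246 = 2586800; w3·w3 = 312·312 + 378·378 + 122·122 = 255112
λ ≈ 2586800/255112 = 10.13986

λ ≈ 10.13986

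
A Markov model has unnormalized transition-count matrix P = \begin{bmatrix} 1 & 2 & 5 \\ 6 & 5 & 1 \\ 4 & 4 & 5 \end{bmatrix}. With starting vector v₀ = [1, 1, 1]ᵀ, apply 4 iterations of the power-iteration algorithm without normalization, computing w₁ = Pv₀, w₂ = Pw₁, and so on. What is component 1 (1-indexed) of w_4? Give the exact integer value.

11713

w1 = Pv₀ = (1·1 + 2·1 + 5·1; 6·1 + 5·1 + 1·1; 4·1 + 4·1 + 5·1) = (8, 12, 13)
w2 = Pw1 = (1·8 + 2·12 + 5·13; 6·8 + 5·12 + 1·13; 4·8 + 4·12 + 5·13) = (97, 121, 145)
w3 = Pw2 = (1064, 1332, 1597)
w4 = Pw3 = (11713, 14641, 17569)
The requested component of w4 is 11713.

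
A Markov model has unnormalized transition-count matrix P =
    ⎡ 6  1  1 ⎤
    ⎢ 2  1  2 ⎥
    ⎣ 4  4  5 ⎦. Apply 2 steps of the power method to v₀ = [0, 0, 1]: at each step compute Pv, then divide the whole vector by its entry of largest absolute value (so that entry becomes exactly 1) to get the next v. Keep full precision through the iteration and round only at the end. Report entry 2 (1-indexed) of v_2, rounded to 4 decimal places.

Pv0 = (1.00000, 2.00000, 5.00000); divide by 5.00000 → v1 = (0.20000, 0.40000, 1.00000)
Pv1 = (2.60000, 2.80000, 7.40000); divide by 7.40000 → v2 = (0.35135, 0.37838, 1.00000)
Requested entry of v2: 14/37 = 0.3784

0.3784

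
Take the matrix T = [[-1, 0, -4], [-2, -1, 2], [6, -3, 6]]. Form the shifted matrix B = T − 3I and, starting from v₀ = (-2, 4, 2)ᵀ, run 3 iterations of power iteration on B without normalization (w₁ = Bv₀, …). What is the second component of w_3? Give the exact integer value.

-188

B = T − 3I has rows (-4, 0, -4); (-2, -4, 2); (6, -3, 3)
w1 = Bv₀ = ((-4)·(-2) + 0·4 + (-4)·2; (-2)·(-2) + (-4)·4 + 2·2; 6·(-2) + (-3)·4 + 3·2) = (0, -8, -18)
w2 = Bw1 = ((-4)·0 + 0·(-8) + (-4)·(-18); (-2)·0 + (-4)·(-8) + 2·(-18); 6·0 + (-3)·(-8) + 3·(-18)) = (72, -4, -30)
w3 = Bw2 = (-168, -188, 354)
Requested component of w3: -188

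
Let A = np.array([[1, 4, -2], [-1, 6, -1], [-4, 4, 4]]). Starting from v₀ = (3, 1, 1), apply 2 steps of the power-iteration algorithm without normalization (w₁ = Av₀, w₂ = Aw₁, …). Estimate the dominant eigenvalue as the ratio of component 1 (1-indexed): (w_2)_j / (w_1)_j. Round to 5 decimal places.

λ ≈ 4.20000

w1 = Av₀ = (1·3 + 4·1 + (-2)·1; (-1)·3 + 6·1 + (-1)·1; (-4)·3 + 4·1 + 4·1) = (5, 2, -4)
w2 = Aw1 = (1·5 + 4·2 + (-2)·(-4); (-1)·5 + 6·2 + (-1)·(-4); (-4)·5 + 4·2 + 4·(-4)) = (21, 11, -28)
Ratio at component: 21 / 5 = 4.20000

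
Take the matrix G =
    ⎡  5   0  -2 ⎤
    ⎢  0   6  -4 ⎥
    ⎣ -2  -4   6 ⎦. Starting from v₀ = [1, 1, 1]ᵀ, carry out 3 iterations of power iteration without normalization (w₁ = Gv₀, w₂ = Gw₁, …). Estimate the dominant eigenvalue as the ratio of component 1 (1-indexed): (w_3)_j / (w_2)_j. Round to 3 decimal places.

w1 = Gv₀ = (5·1 + 0·1 + (-2)·1; 0·1 + 6·1 + (-4)·1; (-2)·1 + (-4)·1 + 6·1) = (3, 2, 0)
w2 = Gw1 = (5·3 + 0·2 + (-2)·0; 0·3 + 6·2 + (-4)·0; (-2)·3 + (-4)·2 + 6·0) = (15, 12, -14)
w3 = Gw2 = (103, 128, -162)
Ratio at component: 103 / 15 = 6.867

6.867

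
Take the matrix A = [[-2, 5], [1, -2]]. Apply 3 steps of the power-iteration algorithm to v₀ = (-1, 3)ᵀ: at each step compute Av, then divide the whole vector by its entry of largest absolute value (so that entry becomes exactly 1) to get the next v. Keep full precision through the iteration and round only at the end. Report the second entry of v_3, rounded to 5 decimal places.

Av0 = (17.000000, -7.000000); divide by 17.000000 → v1 = (1.000000, -0.411765)
Av1 = (-4.058824, 1.823529); divide by -4.058824 → v2 = (1.000000, -0.449275)
Av2 = (-4.246377, 1.898551); divide by -4.246377 → v3 = (1.000000, -0.447099)
Requested entry of v3: -131/293 = -0.44710

-0.44710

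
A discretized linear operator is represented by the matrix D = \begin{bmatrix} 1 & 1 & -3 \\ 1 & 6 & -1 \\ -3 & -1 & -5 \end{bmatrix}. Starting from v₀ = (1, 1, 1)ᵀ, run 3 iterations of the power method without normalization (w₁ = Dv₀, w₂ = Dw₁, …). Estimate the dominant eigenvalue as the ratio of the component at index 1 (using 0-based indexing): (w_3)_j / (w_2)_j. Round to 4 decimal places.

λ ≈ 5.7727

w1 = Dv₀ = (-1, 6, -9)
w2 = Dw1 = (32, 44, 42)
w3 = Dw2 = (-50, 254, -350)
Ratio at component: 254 / 44 = 5.7727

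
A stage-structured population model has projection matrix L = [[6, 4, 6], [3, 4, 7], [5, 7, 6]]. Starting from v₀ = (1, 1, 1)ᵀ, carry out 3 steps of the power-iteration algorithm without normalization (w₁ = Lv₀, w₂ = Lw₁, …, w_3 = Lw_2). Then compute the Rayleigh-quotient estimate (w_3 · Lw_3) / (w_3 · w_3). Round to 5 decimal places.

w1 = Lv₀ = (6·1 + 4·1 + 6·1; 3·1 + 4·1 + 7·1; 5·1 + 7·1 + 6·1) = (16, 14, 18)
w2 = Lw1 = (6·16 + 4·14 + 6·18; 3·16 + 4·14 + 7·18; 5·16 + 7·14 + 6·18) = (260, 230, 286)
w3 = Lw2 = (4196, 3702, 4626)
Lw3 = (67740, 59778, 74650)
w3·Lw3 = 4196·67740 + 3702·59778 + 4626·74650 = 850866096; w3·w3 = 4196·4196 + 3702·3702 + 4626·4626 = 52711096
λ ≈ 850866096/52711096 = 16.14207

16.14207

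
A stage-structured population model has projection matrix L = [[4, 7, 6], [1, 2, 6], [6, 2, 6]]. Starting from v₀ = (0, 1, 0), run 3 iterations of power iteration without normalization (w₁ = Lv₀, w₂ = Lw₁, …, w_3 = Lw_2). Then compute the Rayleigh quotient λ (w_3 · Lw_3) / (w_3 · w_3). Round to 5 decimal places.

13.70159

w1 = Lv₀ = (4·0 + 7·1 + 6·0; 1·0 + 2·1 + 6·0; 6·0 + 2·1 + 6·0) = (7, 2, 2)
w2 = Lw1 = (4·7 + 7·2 + 6·2; 1·7 + 2·2 + 6·2; 6·7 + 2·2 + 6·2) = (54, 23, 58)
w3 = Lw2 = (725, 448, 718)
Lw3 = (10344, 5929, 9554)
w3·Lw3 = 725·10344 + 448·5929 + 718·9554 = 17015364; w3·w3 = 725·725 + 448·448 + 718·718 = 1241853
λ ≈ 17015364/1241853 = 13.70159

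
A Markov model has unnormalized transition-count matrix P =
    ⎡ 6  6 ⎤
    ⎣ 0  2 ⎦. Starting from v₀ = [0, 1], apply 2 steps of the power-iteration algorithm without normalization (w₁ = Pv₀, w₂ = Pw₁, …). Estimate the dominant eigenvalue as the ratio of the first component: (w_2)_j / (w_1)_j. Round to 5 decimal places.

λ ≈ 8.00000

w1 = Pv₀ = (6·0 + 6·1; 0·0 + 2·1) = (6, 2)
w2 = Pw1 = (6·6 + 6·2; 0·6 + 2·2) = (48, 4)
Ratio at component: 48 / 6 = 8.00000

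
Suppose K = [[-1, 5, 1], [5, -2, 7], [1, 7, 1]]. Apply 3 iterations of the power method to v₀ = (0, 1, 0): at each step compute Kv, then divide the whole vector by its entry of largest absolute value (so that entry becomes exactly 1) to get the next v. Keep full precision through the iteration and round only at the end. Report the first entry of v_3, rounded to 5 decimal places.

0.73881

Kv0 = (5.000000, -2.000000, 7.000000); divide by 7.000000 → v1 = (0.714286, -0.285714, 1.000000)
Kv1 = (-1.142857, 11.142857, -0.285714); divide by 11.142857 → v2 = (-0.102564, 1.000000, -0.025641)
Kv2 = (5.076923, -2.692308, 6.871795); divide by 6.871795 → v3 = (0.738806, -0.391791, 1.000000)
Requested entry of v3: 396/536 = 0.73881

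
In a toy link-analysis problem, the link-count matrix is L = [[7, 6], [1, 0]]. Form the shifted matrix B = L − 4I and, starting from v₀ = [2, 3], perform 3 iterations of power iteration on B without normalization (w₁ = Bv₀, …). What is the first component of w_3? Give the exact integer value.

420

B = L − 4I has rows (3, 6); (1, -4)
w1 = Bv₀ = (3·2 + 6·3; 1·2 + (-4)·3) = (24, -10)
w2 = Bw1 = (3·24 + 6·(-10); 1·24 + (-4)·(-10)) = (12, 64)
w3 = Bw2 = (420, -244)
Requested component of w3: 420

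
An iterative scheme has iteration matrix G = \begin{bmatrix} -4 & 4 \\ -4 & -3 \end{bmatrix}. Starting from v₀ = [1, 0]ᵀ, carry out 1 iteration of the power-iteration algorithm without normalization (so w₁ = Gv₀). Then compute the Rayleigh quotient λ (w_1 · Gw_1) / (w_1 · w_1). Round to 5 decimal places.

w1 = Gv₀ = ((-4)·1 + 4·0; (-4)·1 + (-3)·0) = (-4, -4)
Gw1 = (0, 28)
w1·Gw1 = (-4)·0 + (-4)·28 = -112; w1·w1 = (-4)·(-4) + (-4)·(-4) = 32
λ ≈ -112/32 = -3.50000

λ ≈ -3.50000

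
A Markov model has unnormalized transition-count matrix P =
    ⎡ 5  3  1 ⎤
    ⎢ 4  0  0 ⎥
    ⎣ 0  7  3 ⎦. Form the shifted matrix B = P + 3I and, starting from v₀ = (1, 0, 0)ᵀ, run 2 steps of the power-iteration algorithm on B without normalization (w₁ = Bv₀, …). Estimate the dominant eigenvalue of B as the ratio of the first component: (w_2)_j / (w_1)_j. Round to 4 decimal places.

μ ≈ 9.5000

B = P + 3I has rows (8, 3, 1); (4, 3, 0); (0, 7, 6)
w1 = Bv₀ = (8, 4, 0)
w2 = Bw1 = (76, 44, 28)
Ratio: 76/8 = 9.5000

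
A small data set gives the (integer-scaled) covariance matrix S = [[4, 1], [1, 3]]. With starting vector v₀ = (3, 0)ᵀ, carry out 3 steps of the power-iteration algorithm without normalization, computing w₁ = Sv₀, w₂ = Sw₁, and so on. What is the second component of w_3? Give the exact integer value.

w1 = Sv₀ = (4·3 + 1·0; 1·3 + 3·0) = (12, 3)
w2 = Sw1 = (4·12 + 1·3; 1·12 + 3·3) = (51, 21)
w3 = Sw2 = (225, 114)
The requested component of w3 is 114.

114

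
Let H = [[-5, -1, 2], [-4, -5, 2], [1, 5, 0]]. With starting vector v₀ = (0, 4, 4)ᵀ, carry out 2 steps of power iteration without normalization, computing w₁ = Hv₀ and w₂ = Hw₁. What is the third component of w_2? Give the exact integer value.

w1 = Hv₀ = ((-5)·0 + (-1)·4 + 2·4; (-4)·0 + (-5)·4 + 2·4; 1·0 + 5·4 + 0·4) = (4, -12, 20)
w2 = Hw1 = ((-5)·4 + (-1)·(-12) + 2·20; (-4)·4 + (-5)·(-12) + 2·20; 1·4 + 5·(-12) + 0·20) = (32, 84, -56)
The requested component of w2 is -56.

-56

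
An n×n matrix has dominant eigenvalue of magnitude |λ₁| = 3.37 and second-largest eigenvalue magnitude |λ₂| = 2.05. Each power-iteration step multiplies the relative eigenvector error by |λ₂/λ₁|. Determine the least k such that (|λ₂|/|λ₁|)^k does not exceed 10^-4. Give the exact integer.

|λ₂/λ₁| = 2.05/3.37 = 0.60831
Need k ≥ ln(10^-4) / ln(0.60831) = -9.2103 / -0.4971 ≈ 18.529
Smallest integer k satisfying the bound: 19

19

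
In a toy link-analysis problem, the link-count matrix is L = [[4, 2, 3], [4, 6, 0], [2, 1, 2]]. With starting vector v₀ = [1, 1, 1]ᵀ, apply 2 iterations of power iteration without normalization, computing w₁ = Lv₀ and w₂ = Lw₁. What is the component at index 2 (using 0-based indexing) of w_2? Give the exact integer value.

w1 = Lv₀ = (4·1 + 2·1 + 3·1; 4·1 + 6·1 + 0·1; 2·1 + 1·1 + 2·1) = (9, 10, 5)
w2 = Lw1 = (4·9 + 2·10 + 3·5; 4·9 + 6·10 + 0·5; 2·9 + 1·10 + 2·5) = (71, 96, 38)
The requested component of w2 is 38.

38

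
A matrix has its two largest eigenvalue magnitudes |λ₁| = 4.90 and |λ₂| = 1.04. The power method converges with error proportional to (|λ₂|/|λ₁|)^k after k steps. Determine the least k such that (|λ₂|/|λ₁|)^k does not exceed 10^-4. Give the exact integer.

|λ₂/λ₁| = 1.04/4.90 = 0.21224
Need k ≥ ln(10^-4) / ln(0.21224) = -9.2103 / -1.5500 ≈ 5.942
Smallest integer k satisfying the bound: 6

6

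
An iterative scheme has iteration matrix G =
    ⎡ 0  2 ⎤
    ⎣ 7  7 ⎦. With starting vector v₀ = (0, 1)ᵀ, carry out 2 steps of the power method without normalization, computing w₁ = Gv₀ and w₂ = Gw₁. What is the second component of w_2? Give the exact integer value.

63

w1 = Gv₀ = (2, 7)
w2 = Gw1 = (14, 63)
The requested component of w2 is 63.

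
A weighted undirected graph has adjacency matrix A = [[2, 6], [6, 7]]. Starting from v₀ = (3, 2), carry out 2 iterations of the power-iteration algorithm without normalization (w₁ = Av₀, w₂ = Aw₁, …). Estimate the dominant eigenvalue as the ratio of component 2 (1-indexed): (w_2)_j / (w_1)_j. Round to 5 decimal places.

w1 = Av₀ = (2·3 + 6·2; 6·3 + 7·2) = (18, 32)
w2 = Aw1 = (2·18 + 6·32; 6·18 + 7·32) = (228, 332)
Ratio at component: 332 / 32 = 10.37500

10.37500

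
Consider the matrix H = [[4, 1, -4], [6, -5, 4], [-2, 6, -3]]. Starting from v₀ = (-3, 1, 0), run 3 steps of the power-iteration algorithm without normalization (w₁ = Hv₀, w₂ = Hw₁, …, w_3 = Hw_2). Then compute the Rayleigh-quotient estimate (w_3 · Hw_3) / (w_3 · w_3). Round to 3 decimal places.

w1 = Hv₀ = (4·(-3) + 1·1 + (-4)·0; 6·(-3) + (-5)·1 + 4·0; (-2)·(-3) + 6·1 + (-3)·0) = (-11, -23, 12)
w2 = Hw1 = (4·(-11) + 1·(-23) + (-4)·12; 6·(-11) + (-5)·(-23) + 4·12; (-2)·(-11) + 6·(-23) + (-3)·12) = (-115, 97, -152)
w3 = Hw2 = (245, -1783, 1268)
Hw3 = (-5875, 15457, -14992)
w3·Hw3 = 245·(-5875) + (-1783)·15457 + 1268·(-14992) = -48009062; w3·w3 = 245·245 + (-1783)·(-1783) + 1268·1268 = 4846938
λ ≈ -48009062/4846938 = -9.905

-9.905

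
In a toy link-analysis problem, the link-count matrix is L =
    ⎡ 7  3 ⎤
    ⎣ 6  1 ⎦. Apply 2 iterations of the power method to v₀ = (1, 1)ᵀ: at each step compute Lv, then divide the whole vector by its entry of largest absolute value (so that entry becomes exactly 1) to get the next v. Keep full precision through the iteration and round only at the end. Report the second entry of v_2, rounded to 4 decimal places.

Lv0 = (10.00000, 7.00000); divide by 10.00000 → v1 = (1.00000, 0.70000)
Lv1 = (9.10000, 6.70000); divide by 9.10000 → v2 = (1.00000, 0.73626)
Requested entry of v2: 67/91 = 0.7363

0.7363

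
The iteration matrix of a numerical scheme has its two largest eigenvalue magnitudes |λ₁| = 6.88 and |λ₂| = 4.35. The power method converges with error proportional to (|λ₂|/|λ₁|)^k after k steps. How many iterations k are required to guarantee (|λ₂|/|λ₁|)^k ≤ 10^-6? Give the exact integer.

|λ₂/λ₁| = 4.35/6.88 = 0.63227
Need k ≥ ln(10^-6) / ln(0.63227) = -13.8155 / -0.4584 ≈ 30.136
Smallest integer k satisfying the bound: 31

31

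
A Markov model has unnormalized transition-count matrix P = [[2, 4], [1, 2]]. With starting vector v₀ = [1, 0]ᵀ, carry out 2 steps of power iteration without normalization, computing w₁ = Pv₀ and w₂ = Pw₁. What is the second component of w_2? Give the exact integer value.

w1 = Pv₀ = (2, 1)
w2 = Pw1 = (8, 4)
The requested component of w2 is 4.

4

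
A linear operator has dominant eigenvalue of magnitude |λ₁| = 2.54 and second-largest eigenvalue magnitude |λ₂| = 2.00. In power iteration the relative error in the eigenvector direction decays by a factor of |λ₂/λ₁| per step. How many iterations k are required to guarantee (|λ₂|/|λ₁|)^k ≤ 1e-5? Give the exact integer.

49

|λ₂/λ₁| = 2.00/2.54 = 0.78740
Need k ≥ ln(1e-5) / ln(0.78740) = -11.5129 / -0.2390 ≈ 48.168
Smallest integer k satisfying the bound: 49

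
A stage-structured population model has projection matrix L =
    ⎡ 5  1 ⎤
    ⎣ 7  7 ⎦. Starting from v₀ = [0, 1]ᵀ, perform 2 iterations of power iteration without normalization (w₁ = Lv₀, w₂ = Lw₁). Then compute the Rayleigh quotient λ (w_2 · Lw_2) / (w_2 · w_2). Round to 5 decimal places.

λ ≈ 8.55122

w1 = Lv₀ = (1, 7)
w2 = Lw1 = (12, 56)
Lw2 = (116, 476)
w2·Lw2 = 12·116 + 56·476 = 28048; w2·w2 = 12·12 + 56·56 = 3280
λ ≈ 28048/3280 = 8.55122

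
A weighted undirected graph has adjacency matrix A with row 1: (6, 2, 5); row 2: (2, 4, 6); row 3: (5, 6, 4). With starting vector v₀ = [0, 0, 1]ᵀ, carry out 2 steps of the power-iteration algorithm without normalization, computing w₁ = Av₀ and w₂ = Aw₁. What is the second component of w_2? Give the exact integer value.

w1 = Av₀ = (5, 6, 4)
w2 = Aw1 = (62, 58, 77)
The requested component of w2 is 58.

58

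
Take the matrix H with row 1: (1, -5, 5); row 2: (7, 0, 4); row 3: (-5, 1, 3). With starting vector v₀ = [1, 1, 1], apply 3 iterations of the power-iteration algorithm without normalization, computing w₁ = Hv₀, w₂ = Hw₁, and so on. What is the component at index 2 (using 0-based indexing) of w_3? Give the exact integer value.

w1 = Hv₀ = (1, 11, -1)
w2 = Hw1 = (-59, 3, 3)
w3 = Hw2 = (-59, -401, 307)
The requested component of w3 is 307.

307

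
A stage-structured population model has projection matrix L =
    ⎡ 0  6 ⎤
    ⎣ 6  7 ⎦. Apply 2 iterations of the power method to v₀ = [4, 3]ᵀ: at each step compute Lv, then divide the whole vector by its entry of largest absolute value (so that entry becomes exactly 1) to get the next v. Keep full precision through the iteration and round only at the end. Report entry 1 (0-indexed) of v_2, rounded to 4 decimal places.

Lv0 = (18.00000, 45.00000); divide by 45.00000 → v1 = (0.40000, 1.00000)
Lv1 = (6.00000, 9.40000); divide by 9.40000 → v2 = (0.63830, 1.00000)
Requested entry of v2: 423/423 = 1.0000

1.0000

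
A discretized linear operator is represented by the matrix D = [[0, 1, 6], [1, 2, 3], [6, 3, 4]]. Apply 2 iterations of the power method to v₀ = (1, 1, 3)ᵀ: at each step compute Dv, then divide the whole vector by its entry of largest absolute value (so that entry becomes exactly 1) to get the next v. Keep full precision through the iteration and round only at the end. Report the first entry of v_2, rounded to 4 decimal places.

Dv0 = (19.00000, 12.00000, 21.00000); divide by 21.00000 → v1 = (0.90476, 0.57143, 1.00000)
Dv1 = (6.57143, 5.04762, 11.14286); divide by 11.14286 → v2 = (0.58974, 0.45299, 1.00000)
Requested entry of v2: 138/234 = 0.5897

0.5897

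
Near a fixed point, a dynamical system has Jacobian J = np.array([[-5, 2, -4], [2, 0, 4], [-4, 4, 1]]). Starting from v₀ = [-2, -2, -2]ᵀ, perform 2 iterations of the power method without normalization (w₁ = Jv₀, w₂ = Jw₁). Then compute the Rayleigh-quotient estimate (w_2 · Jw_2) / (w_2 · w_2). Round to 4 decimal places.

w1 = Jv₀ = ((-5)·(-2) + 2·(-2) + (-4)·(-2); 2·(-2) + 0·(-2) + 4·(-2); (-4)·(-2) + 4·(-2) + 1·(-2)) = (14, -12, -2)
w2 = Jw1 = ((-5)·14 + 2·(-12) + (-4)·(-2); 2·14 + 0·(-12) + 4·(-2); (-4)·14 + 4·(-12) + 1·(-2)) = (-86, 20, -106)
Jw2 = (894, -596, 318)
w2·Jw2 = (-86)·894 + 20·(-596) + (-106)·318 = -122512; w2·w2 = (-86)·(-86) + 20·20 + (-106)·(-106) = 19032
λ ≈ -122512/19032 = -6.4372

-6.4372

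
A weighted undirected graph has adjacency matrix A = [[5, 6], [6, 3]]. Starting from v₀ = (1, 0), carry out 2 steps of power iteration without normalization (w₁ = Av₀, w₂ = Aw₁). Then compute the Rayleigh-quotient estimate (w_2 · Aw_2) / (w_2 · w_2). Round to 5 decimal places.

λ ≈ 10.06689

w1 = Av₀ = (5, 6)
w2 = Aw1 = (61, 48)
Aw2 = (593, 510)
w2·Aw2 = 61·593 + 48·510 = 60653; w2·w2 = 61·61 + 48·48 = 6025
λ ≈ 60653/6025 = 10.06689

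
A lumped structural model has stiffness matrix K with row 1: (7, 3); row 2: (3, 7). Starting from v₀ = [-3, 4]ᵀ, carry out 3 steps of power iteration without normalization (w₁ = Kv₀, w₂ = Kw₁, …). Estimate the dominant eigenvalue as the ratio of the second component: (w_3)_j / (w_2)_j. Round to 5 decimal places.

6.83019

w1 = Kv₀ = (-9, 19)
w2 = Kw1 = (-6, 106)
w3 = Kw2 = (276, 724)
Ratio at component: 724 / 106 = 6.83019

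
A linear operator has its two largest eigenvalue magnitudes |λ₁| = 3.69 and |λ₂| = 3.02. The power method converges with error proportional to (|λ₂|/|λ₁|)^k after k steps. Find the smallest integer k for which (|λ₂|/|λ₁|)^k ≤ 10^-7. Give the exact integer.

81

|λ₂/λ₁| = 3.02/3.69 = 0.81843
Need k ≥ ln(10^-7) / ln(0.81843) = -16.1181 / -0.2004 ≈ 80.442
Smallest integer k satisfying the bound: 81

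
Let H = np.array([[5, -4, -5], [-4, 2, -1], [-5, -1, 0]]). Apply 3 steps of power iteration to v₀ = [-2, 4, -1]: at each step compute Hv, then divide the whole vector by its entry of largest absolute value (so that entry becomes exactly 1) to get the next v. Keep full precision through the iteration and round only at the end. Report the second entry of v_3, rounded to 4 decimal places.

-0.4982

Hv0 = (-21.00000, 17.00000, 6.00000); divide by -21.00000 → v1 = (1.00000, -0.80952, -0.28571)
Hv1 = (9.66667, -5.33333, -4.19048); divide by 9.66667 → v2 = (1.00000, -0.55172, -0.43350)
Hv2 = (9.37438, -4.66995, -4.44828); divide by 9.37438 → v3 = (1.00000, -0.49816, -0.47451)
Requested entry of v3: 948/-1903 = -0.4982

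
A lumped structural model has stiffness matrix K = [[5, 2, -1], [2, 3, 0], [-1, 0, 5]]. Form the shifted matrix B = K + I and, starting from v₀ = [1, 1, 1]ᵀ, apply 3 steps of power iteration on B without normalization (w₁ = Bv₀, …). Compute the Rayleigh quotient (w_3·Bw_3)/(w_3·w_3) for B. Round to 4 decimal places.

6.8397

B = K + I has rows (6, 2, -1); (2, 4, 0); (-1, 0, 6)
w1 = Bv₀ = (7, 6, 5)
w2 = Bw1 = (49, 38, 23)
w3 = Bw2 = (347, 250, 89)
Bw3 = (2493, 1694, 187)
w3·Bw3 = 1305214; w3·w3 = 190830; μ ≈ 1305214/190830 = 6.8397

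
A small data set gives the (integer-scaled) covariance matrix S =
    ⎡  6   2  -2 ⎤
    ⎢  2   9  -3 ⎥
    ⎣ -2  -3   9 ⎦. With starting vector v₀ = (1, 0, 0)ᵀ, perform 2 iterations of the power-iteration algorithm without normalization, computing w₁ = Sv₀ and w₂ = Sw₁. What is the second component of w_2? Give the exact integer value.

36

w1 = Sv₀ = (6, 2, -2)
w2 = Sw1 = (44, 36, -36)
The requested component of w2 is 36.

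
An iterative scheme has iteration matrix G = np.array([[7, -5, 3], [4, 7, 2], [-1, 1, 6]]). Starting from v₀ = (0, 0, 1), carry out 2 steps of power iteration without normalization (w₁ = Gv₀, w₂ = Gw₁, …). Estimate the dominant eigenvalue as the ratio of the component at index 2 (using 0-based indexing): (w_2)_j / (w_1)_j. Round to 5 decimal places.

λ ≈ 5.83333

w1 = Gv₀ = (7·0 + (-5)·0 + 3·1; 4·0 + 7·0 + 2·1; (-1)·0 + 1·0 + 6·1) = (3, 2, 6)
w2 = Gw1 = (7·3 + (-5)·2 + 3·6; 4·3 + 7·2 + 2·6; (-1)·3 + 1·2 + 6·6) = (29, 38, 35)
Ratio at component: 35 / 6 = 5.83333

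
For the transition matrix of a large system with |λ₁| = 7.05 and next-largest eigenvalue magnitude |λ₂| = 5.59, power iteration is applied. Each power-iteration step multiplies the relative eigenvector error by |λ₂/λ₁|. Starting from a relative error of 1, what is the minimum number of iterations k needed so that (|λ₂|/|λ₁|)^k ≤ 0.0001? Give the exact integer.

40

|λ₂/λ₁| = 5.59/7.05 = 0.79291
Need k ≥ ln(0.0001) / ln(0.79291) = -9.2103 / -0.2320 ≈ 39.691
Smallest integer k satisfying the bound: 40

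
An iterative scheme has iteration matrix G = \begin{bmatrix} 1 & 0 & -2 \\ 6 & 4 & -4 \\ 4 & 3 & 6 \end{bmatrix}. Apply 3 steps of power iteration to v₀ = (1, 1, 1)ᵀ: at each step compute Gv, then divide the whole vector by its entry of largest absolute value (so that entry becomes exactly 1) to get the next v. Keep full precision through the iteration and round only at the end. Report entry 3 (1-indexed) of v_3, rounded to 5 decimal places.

Gv0 = (-1.000000, 6.000000, 13.000000); divide by 13.000000 → v1 = (-0.076923, 0.461538, 1.000000)
Gv1 = (-2.076923, -2.615385, 7.076923); divide by 7.076923 → v2 = (-0.293478, -0.369565, 1.000000)
Gv2 = (-2.293478, -7.239130, 3.717391); divide by -7.239130 → v3 = (0.316817, 1.000000, -0.513514)
Requested entry of v3: 342/-666 = -0.51351

-0.51351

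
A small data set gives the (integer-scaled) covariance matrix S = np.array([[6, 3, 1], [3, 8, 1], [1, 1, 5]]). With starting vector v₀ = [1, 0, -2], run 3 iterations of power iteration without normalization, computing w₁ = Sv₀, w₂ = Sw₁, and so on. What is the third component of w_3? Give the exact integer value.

-171

w1 = Sv₀ = (4, 1, -9)
w2 = Sw1 = (18, 11, -40)
w3 = Sw2 = (101, 102, -171)
The requested component of w3 is -171.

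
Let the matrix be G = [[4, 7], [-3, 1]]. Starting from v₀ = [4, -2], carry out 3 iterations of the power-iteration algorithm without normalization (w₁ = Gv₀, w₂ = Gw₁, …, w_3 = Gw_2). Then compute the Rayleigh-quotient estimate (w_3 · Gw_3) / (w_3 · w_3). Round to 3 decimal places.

w1 = Gv₀ = (2, -14)
w2 = Gw1 = (-90, -20)
w3 = Gw2 = (-500, 250)
Gw3 = (-250, 1750)
w3·Gw3 = (-500)·(-250) + 250·1750 = 562500; w3·w3 = (-500)·(-500) + 250·250 = 312500
λ ≈ 562500/312500 = 1.800

λ ≈ 1.800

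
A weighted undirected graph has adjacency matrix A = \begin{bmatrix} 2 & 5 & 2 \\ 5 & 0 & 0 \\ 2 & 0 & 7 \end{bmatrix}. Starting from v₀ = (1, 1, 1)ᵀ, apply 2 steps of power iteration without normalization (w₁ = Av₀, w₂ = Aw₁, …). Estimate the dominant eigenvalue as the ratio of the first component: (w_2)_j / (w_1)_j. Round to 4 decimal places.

λ ≈ 6.7778

w1 = Av₀ = (2·1 + 5·1 + 2·1; 5·1 + 0·1 + 0·1; 2·1 + 0·1 + 7·1) = (9, 5, 9)
w2 = Aw1 = (2·9 + 5·5 + 2·9; 5·9 + 0·5 + 0·9; 2·9 + 0·5 + 7·9) = (61, 45, 81)
Ratio at component: 61 / 9 = 6.7778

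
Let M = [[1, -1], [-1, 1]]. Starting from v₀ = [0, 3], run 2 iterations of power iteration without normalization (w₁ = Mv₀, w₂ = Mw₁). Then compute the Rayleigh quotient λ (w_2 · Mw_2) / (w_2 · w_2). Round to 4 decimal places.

2.0000

w1 = Mv₀ = (-3, 3)
w2 = Mw1 = (-6, 6)
Mw2 = (-12, 12)
w2·Mw2 = (-6)·(-12) + 6·12 = 144; w2·w2 = (-6)·(-6) + 6·6 = 72
λ ≈ 144/72 = 2.0000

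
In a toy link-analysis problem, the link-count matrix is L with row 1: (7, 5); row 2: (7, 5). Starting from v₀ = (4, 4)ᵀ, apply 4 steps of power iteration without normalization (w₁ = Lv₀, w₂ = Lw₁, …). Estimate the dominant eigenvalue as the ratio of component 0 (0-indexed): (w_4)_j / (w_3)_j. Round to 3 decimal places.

λ ≈ 12.000

w1 = Lv₀ = (7·4 + 5·4; 7·4 + 5·4) = (48, 48)
w2 = Lw1 = (7·48 + 5·48; 7·48 + 5·48) = (576, 576)
w3 = Lw2 = (6912, 6912)
w4 = Lw3 = (82944, 82944)
Ratio at component: 82944 / 6912 = 12.000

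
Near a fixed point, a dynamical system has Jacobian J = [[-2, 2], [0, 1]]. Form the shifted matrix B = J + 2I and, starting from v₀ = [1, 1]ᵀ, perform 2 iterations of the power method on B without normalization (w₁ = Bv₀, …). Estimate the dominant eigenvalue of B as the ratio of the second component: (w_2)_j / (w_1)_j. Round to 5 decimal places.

μ ≈ 3.00000

B = J + 2I has rows (0, 2); (0, 3)
w1 = Bv₀ = (2, 3)
w2 = Bw1 = (6, 9)
Ratio: 9/3 = 3.00000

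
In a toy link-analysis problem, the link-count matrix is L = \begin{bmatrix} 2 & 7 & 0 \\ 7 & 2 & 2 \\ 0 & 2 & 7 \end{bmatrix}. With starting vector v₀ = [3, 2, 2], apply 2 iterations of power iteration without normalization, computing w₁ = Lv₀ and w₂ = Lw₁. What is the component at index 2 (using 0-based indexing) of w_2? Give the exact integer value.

184

w1 = Lv₀ = (20, 29, 18)
w2 = Lw1 = (243, 234, 184)
The requested component of w2 is 184.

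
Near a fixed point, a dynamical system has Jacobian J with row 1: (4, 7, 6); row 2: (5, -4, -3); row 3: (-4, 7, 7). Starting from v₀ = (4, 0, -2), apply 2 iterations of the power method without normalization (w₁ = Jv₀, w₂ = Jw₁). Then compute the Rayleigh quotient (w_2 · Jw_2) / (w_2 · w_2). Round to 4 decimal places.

λ ≈ 5.8188

w1 = Jv₀ = (4·4 + 7·0 + 6·(-2); 5·4 + (-4)·0 + (-3)·(-2); (-4)·4 + 7·0 + 7·(-2)) = (4, 26, -30)
w2 = Jw1 = (4·4 + 7·26 + 6·(-30); 5·4 + (-4)·26 + (-3)·(-30); (-4)·4 + 7·26 + 7·(-30)) = (18, 6, -44)
Jw2 = (-150, 198, -338)
w2·Jw2 = 18·(-150) + 6·198 + (-44)·(-338) = 13360; w2·w2 = 18·18 + 6·6 + (-44)·(-44) = 2296
λ ≈ 13360/2296 = 5.8188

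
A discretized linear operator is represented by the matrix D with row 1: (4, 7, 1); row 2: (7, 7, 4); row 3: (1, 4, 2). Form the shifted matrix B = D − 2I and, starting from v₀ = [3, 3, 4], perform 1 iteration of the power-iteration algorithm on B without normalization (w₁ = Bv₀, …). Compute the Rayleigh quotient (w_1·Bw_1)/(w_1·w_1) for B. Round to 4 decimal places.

μ ≈ 11.6144

B = D − 2I has rows (2, 7, 1); (7, 5, 4); (1, 4, 0)
w1 = Bv₀ = (2·3 + 7·3 + 1·4; 7·3 + 5·3 + 4·4; 1·3 + 4·3 + 0·4) = (31, 52, 15)
Bw1 = (441, 537, 239)
w1·Bw1 = 45180; w1·w1 = 3890; μ ≈ 45180/3890 = 11.6144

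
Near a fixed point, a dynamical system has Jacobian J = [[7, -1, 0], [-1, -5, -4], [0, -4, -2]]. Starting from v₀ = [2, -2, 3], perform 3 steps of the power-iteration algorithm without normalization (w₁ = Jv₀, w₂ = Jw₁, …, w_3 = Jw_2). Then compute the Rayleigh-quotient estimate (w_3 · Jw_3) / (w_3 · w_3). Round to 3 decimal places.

6.966

w1 = Jv₀ = (7·2 + (-1)·(-2) + 0·3; (-1)·2 + (-5)·(-2) + (-4)·3; 0·2 + (-4)·(-2) + (-2)·3) = (16, -4, 2)
w2 = Jw1 = (7·16 + (-1)·(-4) + 0·2; (-1)·16 + (-5)·(-4) + (-4)·2; 0·16 + (-4)·(-4) + (-2)·2) = (116, -4, 12)
w3 = Jw2 = (816, -144, -8)
Jw3 = (5856, -64, 592)
w3·Jw3 = 816·5856 + (-144)·(-64) + (-8)·592 = 4782976; w3·w3 = 816·816 + (-144)·(-144) + (-8)·(-8) = 686656
λ ≈ 4782976/686656 = 6.966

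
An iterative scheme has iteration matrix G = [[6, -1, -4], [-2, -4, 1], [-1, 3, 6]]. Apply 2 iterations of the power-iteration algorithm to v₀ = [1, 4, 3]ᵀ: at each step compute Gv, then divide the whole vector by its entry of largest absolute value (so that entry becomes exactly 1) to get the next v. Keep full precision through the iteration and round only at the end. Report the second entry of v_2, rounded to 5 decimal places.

-0.67702

Gv0 = (-10.000000, -15.000000, 29.000000); divide by 29.000000 → v1 = (-0.344828, -0.517241, 1.000000)
Gv1 = (-5.551724, 3.758621, 4.793103); divide by -5.551724 → v2 = (1.000000, -0.677019, -0.863354)
Requested entry of v2: 109/-161 = -0.67702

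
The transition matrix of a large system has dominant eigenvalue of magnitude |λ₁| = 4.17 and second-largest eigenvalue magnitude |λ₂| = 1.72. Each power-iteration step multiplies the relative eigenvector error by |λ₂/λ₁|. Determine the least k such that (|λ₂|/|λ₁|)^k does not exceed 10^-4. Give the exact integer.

11

|λ₂/λ₁| = 1.72/4.17 = 0.41247
Need k ≥ ln(10^-4) / ln(0.41247) = -9.2103 / -0.8856 ≈ 10.400
Smallest integer k satisfying the bound: 11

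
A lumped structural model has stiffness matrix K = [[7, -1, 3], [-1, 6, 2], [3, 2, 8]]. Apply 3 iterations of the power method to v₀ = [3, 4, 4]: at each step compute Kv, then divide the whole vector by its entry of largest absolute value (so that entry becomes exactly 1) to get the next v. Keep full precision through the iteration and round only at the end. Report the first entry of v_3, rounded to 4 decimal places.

0.6292

Kv0 = (29.00000, 29.00000, 49.00000); divide by 49.00000 → v1 = (0.59184, 0.59184, 1.00000)
Kv1 = (6.55102, 4.95918, 10.95918); divide by 10.95918 → v2 = (0.59777, 0.45251, 1.00000)
Kv2 = (6.73184, 4.11732, 10.69832); divide by 10.69832 → v3 = (0.62924, 0.38486, 1.00000)
Requested entry of v3: 3615/5745 = 0.6292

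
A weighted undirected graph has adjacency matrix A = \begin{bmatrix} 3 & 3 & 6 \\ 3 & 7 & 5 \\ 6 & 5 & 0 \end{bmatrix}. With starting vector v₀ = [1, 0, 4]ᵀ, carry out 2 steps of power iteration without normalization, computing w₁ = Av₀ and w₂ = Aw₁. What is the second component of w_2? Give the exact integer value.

272

w1 = Av₀ = (27, 23, 6)
w2 = Aw1 = (186, 272, 277)
The requested component of w2 is 272.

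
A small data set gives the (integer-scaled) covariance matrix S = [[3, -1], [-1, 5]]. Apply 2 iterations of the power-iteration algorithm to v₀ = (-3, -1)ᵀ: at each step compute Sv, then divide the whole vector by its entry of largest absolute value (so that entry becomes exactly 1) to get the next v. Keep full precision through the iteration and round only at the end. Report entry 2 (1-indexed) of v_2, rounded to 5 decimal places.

0.09091

Sv0 = (-8.000000, -2.000000); divide by -8.000000 → v1 = (1.000000, 0.250000)
Sv1 = (2.750000, 0.250000); divide by 2.750000 → v2 = (1.000000, 0.090909)
Requested entry of v2: -2/-22 = 0.09091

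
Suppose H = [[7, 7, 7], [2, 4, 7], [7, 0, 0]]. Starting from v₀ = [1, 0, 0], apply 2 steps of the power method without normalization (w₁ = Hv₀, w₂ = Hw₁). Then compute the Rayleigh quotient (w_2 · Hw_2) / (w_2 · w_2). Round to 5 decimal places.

λ ≈ 14.04608

w1 = Hv₀ = (7·1 + 7·0 + 7·0; 2·1 + 4·0 + 7·0; 7·1 + 0·0 + 0·0) = (7, 2, 7)
w2 = Hw1 = (7·7 + 7·2 + 7·7; 2·7 + 4·2 + 7·7; 7·7 + 0·2 + 0·7) = (112, 71, 49)
Hw2 = (1624, 851, 784)
w2·Hw2 = 112·1624 + 71·851 + 49·784 = 280725; w2·w2 = 112·112 + 71·71 + 49·49 = 19986
λ ≈ 280725/19986 = 14.04608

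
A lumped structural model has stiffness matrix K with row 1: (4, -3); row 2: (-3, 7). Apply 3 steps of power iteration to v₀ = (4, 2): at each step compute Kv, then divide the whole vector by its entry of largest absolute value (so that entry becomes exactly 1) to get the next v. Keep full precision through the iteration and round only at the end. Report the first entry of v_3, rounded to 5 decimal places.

-0.85981

Kv0 = (10.000000, 2.000000); divide by 10.000000 → v1 = (1.000000, 0.200000)
Kv1 = (3.400000, -1.600000); divide by 3.400000 → v2 = (1.000000, -0.470588)
Kv2 = (5.411765, -6.294118); divide by -6.294118 → v3 = (-0.859813, 1.000000)
Requested entry of v3: 184/-214 = -0.85981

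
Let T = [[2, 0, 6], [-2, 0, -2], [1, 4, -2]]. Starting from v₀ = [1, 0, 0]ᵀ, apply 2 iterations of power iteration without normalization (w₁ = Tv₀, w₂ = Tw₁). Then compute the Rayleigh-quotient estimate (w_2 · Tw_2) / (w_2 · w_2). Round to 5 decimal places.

w1 = Tv₀ = (2, -2, 1)
w2 = Tw1 = (10, -6, -8)
Tw2 = (-28, -4, 2)
w2·Tw2 = 10·(-28) + (-6)·(-4) + (-8)·2 = -272; w2·w2 = 10·10 + (-6)·(-6) + (-8)·(-8) = 200
λ ≈ -272/200 = -1.36000

λ ≈ -1.36000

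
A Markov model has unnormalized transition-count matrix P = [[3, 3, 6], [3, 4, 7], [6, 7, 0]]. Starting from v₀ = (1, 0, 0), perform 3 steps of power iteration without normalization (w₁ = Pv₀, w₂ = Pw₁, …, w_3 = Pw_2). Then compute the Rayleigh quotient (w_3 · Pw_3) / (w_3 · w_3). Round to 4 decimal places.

λ ≈ 12.9011

w1 = Pv₀ = (3·1 + 3·0 + 6·0; 3·1 + 4·0 + 7·0; 6·1 + 7·0 + 0·0) = (3, 3, 6)
w2 = Pw1 = (3·3 + 3·3 + 6·6; 3·3 + 4·3 + 7·6; 6·3 + 7·3 + 0·6) = (54, 63, 39)
w3 = Pw2 = (585, 687, 765)
Pw3 = (8406, 9858, 8319)
w3·Pw3 = 585·8406 + 687·9858 + 765·8319 = 18053991; w3·w3 = 585·585 + 687·687 + 765·765 = 1399419
λ ≈ 18053991/1399419 = 12.9011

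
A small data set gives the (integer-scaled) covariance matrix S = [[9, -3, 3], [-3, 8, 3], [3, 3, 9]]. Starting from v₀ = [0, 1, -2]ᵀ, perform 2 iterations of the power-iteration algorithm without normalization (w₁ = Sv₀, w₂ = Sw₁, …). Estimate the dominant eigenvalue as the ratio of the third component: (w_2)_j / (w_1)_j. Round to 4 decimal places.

10.4000

w1 = Sv₀ = (-9, 2, -15)
w2 = Sw1 = (-132, -2, -156)
Ratio at component: -156 / -15 = 10.4000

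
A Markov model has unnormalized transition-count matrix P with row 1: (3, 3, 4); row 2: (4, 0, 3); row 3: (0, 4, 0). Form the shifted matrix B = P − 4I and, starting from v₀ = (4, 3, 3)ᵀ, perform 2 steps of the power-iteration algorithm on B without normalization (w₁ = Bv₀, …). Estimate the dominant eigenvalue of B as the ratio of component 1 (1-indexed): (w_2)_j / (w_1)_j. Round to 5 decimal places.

B = P − 4I has rows (-1, 3, 4); (4, -4, 3); (0, 4, -4)
w1 = Bv₀ = ((-1)·4 + 3·3 + 4·3; 4·4 + (-4)·3 + 3·3; 0·4 + 4·3 + (-4)·3) = (17, 13, 0)
w2 = Bw1 = ((-1)·17 + 3·13 + 4·0; 4·17 + (-4)·13 + 3·0; 0·17 + 4·13 + (-4)·0) = (22, 16, 52)
Ratio: 22/17 = 1.29412

μ ≈ 1.29412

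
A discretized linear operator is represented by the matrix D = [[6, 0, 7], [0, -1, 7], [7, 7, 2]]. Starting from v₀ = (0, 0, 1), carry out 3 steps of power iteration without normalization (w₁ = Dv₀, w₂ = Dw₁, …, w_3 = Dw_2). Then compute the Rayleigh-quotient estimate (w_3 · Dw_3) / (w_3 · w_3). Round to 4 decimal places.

11.3026

w1 = Dv₀ = (6·0 + 0·0 + 7·1; 0·0 + (-1)·0 + 7·1; 7·0 + 7·0 + 2·1) = (7, 7, 2)
w2 = Dw1 = (6·7 + 0·7 + 7·2; 0·7 + (-1)·7 + 7·2; 7·7 + 7·7 + 2·2) = (56, 7, 102)
w3 = Dw2 = (1050, 707, 645)
Dw3 = (10815, 3808, 13589)
w3·Dw3 = 1050·10815 + 707·3808 + 645·13589 = 22812911; w3·w3 = 1050·1050 + 707·707 + 645·645 = 2018374
λ ≈ 22812911/2018374 = 11.3026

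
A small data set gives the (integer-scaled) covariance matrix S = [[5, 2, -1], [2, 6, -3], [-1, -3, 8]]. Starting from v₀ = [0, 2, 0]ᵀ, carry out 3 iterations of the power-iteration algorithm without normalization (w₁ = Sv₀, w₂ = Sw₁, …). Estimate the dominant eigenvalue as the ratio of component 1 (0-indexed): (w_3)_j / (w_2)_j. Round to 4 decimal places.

λ ≈ 9.7143

w1 = Sv₀ = (4, 12, -6)
w2 = Sw1 = (50, 98, -88)
w3 = Sw2 = (534, 952, -1048)
Ratio at component: 952 / 98 = 9.7143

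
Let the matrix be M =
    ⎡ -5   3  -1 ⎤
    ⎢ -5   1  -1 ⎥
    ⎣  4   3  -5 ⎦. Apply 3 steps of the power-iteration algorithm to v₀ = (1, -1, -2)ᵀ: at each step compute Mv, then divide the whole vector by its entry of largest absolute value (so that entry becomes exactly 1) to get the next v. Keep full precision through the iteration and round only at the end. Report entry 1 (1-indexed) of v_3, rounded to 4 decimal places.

0.1913

Mv0 = (-6.00000, -4.00000, 11.00000); divide by 11.00000 → v1 = (-0.54545, -0.36364, 1.00000)
Mv1 = (0.63636, 1.36364, -8.27273); divide by -8.27273 → v2 = (-0.07692, -0.16484, 1.00000)
Mv2 = (-1.10989, -0.78022, -5.80220); divide by -5.80220 → v3 = (0.19129, 0.13447, 1.00000)
Requested entry of v3: 101/528 = 0.1913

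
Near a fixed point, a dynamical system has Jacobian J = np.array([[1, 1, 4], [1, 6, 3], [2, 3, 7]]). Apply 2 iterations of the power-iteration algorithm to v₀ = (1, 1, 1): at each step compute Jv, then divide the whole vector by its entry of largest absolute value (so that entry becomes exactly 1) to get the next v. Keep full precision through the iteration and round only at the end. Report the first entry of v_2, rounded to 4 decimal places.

Jv0 = (6.00000, 10.00000, 12.00000); divide by 12.00000 → v1 = (0.50000, 0.83333, 1.00000)
Jv1 = (5.33333, 8.50000, 10.50000); divide by 10.50000 → v2 = (0.50794, 0.80952, 1.00000)
Requested entry of v2: 64/126 = 0.5079

0.5079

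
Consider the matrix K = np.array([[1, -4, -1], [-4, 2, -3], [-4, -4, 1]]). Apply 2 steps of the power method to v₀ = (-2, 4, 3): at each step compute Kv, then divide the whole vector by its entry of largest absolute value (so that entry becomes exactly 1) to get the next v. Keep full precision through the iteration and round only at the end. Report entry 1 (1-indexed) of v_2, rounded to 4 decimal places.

Kv0 = (-21.00000, 7.00000, -5.00000); divide by -21.00000 → v1 = (1.00000, -0.33333, 0.23810)
Kv1 = (2.09524, -5.38095, -2.42857); divide by -5.38095 → v2 = (-0.38938, 1.00000, 0.45133)
Requested entry of v2: -44/113 = -0.3894

-0.3894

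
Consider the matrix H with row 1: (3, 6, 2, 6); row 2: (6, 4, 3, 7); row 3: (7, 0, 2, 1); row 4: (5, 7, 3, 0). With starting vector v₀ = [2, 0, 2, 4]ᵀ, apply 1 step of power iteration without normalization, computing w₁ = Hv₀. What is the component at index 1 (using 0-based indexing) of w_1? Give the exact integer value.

w1 = Hv₀ = (3·2 + 6·0 + 2·2 + 6·4; 6·2 + 4·0 + 3·2 + 7·4; 7·2 + 0·0 + 2·2 + 1·4; 5·2 + 7·0 + 3·2 + 0·4) = (34, 46, 22, 16)
The requested component of w1 is 46.

46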